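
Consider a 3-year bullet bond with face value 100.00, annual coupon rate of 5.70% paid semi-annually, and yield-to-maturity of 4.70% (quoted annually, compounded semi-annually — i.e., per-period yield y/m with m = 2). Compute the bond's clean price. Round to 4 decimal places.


Answer: Price = 102.7679

Derivation:
Coupon per period c = face * coupon_rate / m = 2.850000
Periods per year m = 2; per-period yield y/m = 0.023500
Number of cashflows N = 6
Cashflows (t years, CF_t, discount factor 1/(1+y/m)^(m*t), PV):
  t = 0.5000: CF_t = 2.850000, DF = 0.977040, PV = 2.784563
  t = 1.0000: CF_t = 2.850000, DF = 0.954606, PV = 2.720628
  t = 1.5000: CF_t = 2.850000, DF = 0.932688, PV = 2.658161
  t = 2.0000: CF_t = 2.850000, DF = 0.911273, PV = 2.597129
  t = 2.5000: CF_t = 2.850000, DF = 0.890350, PV = 2.537498
  t = 3.0000: CF_t = 102.850000, DF = 0.869907, PV = 89.469954
Price P = sum_t PV_t = 102.767932


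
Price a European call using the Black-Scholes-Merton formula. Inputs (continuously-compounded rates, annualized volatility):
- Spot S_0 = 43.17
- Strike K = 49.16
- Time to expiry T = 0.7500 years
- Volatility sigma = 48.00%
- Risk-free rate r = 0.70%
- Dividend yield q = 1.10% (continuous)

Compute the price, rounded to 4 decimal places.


d1 = (ln(S/K) + (r - q + 0.5*sigma^2) * T) / (sigma * sqrt(T)) = -0.11194455
d2 = d1 - sigma * sqrt(T) = -0.52763674
exp(-rT) = 0.99476376; exp(-qT) = 0.99178394
C = S_0 * exp(-qT) * N(d1) - K * exp(-rT) * N(d2)
N(d1) = 0.45543369; N(d2) = 0.29887574
C = 43.1700 * 0.99178394 * 0.45543369 - 49.1600 * 0.99476376 * 0.29887574 = 4.8837

Answer: Price = 4.8837


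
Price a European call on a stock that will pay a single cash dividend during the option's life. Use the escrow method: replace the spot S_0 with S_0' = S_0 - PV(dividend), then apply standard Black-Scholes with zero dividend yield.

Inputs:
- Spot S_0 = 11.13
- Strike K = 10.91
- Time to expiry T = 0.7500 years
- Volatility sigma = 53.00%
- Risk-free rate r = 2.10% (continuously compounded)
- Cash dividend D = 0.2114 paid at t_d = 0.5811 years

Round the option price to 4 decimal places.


Answer: Price = 2.0580

Derivation:
PV(D) = D * exp(-r * t_d) = 0.2114 * 0.98787106 = 0.20883594
S_0' = S_0 - PV(D) = 11.1300 - 0.20883594 = 10.92116406
d1 = (ln(S_0'/K) + (r + sigma^2/2)*T) / (sigma*sqrt(T)) = 0.26603922
d2 = d1 - sigma*sqrt(T) = -0.19295424
exp(-rT) = 0.98437338
N(d1) = 0.60489550; N(d2) = 0.42349740
C = S_0' * N(d1) - K * exp(-rT) * N(d2) = 10.92116406 * 0.60489550 - 10.9100 * 0.98437338 * 0.42349740 = 2.0580


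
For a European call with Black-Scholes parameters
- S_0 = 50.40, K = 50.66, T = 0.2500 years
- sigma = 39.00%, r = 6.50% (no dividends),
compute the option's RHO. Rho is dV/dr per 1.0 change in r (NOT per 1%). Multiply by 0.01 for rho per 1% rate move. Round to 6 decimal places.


Answer: Rho = 6.028885

Derivation:
d1 = 0.1544463103; d2 = -0.0405536897
phi(d1) = 0.3942124253; exp(-qT) = 1.0000000000; exp(-rT) = 0.9838813190
N(d2) = 0.4838258520
Rho = K*T*exp(-rT)*N(d2) = 50.6600 * 0.2500 * 0.9838813190 * 0.4838258520 = 6.028885


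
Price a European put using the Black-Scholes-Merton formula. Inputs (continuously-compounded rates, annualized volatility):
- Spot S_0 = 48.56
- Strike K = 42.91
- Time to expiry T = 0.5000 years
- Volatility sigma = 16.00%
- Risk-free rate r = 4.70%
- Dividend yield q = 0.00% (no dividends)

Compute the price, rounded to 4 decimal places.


Answer: Price = 0.2316

Derivation:
d1 = (ln(S/K) + (r - q + 0.5*sigma^2) * T) / (sigma * sqrt(T)) = 1.35760302
d2 = d1 - sigma * sqrt(T) = 1.24446593
exp(-rT) = 0.97677397; exp(-qT) = 1.00000000
P = K * exp(-rT) * N(-d2) - S_0 * exp(-qT) * N(-d1)
N(-d1) = 0.08729484; N(-d2) = 0.10666407
P = 42.9100 * 0.97677397 * 0.10666407 - 48.5600 * 1.00000000 * 0.08729484 = 0.2316


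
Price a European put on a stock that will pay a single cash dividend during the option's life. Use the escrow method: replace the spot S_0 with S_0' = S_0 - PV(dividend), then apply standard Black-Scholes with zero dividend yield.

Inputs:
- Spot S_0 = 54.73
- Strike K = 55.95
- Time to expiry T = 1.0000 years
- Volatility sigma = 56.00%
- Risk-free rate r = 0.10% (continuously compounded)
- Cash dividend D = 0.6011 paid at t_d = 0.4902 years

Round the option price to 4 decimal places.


PV(D) = D * exp(-r * t_d) = 0.6011 * 0.99950992 = 0.60080541
S_0' = S_0 - PV(D) = 54.7300 - 0.60080541 = 54.12919459
d1 = (ln(S_0'/K) + (r + sigma^2/2)*T) / (sigma*sqrt(T)) = 0.22270580
d2 = d1 - sigma*sqrt(T) = -0.33729420
exp(-rT) = 0.99900050
N(-d1) = 0.41188224; N(-d2) = 0.63205244
P = K * exp(-rT) * N(-d2) - S_0' * N(-d1) = 55.9500 * 0.99900050 * 0.63205244 - 54.12919459 * 0.41188224 = 13.0331

Answer: Price = 13.0331


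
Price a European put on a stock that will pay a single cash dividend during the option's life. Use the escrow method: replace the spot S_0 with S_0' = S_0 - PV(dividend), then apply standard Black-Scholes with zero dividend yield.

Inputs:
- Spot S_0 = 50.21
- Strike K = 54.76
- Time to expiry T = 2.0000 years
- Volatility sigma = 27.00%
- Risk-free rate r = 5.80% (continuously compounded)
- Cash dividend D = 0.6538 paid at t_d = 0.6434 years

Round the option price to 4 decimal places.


PV(D) = D * exp(-r * t_d) = 0.6538 * 0.96337051 = 0.62985164
S_0' = S_0 - PV(D) = 50.2100 - 0.62985164 = 49.58014836
d1 = (ln(S_0'/K) + (r + sigma^2/2)*T) / (sigma*sqrt(T)) = 0.23447273
d2 = d1 - sigma*sqrt(T) = -0.14736493
exp(-rT) = 0.89047522
N(-d1) = 0.40730900; N(-d2) = 0.55857801
P = K * exp(-rT) * N(-d2) - S_0' * N(-d1) = 54.7600 * 0.89047522 * 0.55857801 - 49.58014836 * 0.40730900 = 7.0432

Answer: Price = 7.0432


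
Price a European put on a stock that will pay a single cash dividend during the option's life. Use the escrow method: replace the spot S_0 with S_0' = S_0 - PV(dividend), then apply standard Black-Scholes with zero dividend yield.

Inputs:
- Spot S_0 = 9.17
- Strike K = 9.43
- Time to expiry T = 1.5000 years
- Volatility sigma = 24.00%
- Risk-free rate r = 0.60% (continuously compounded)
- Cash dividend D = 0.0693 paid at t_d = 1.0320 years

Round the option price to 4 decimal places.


PV(D) = D * exp(-r * t_d) = 0.0693 * 0.99382713 = 0.06887222
S_0' = S_0 - PV(D) = 9.1700 - 0.06887222 = 9.10112778
d1 = (ln(S_0'/K) + (r + sigma^2/2)*T) / (sigma*sqrt(T)) = 0.05682218
d2 = d1 - sigma*sqrt(T) = -0.23711659
exp(-rT) = 0.99104038
N(-d1) = 0.47734342; N(-d2) = 0.59371683
P = K * exp(-rT) * N(-d2) - S_0' * N(-d1) = 9.4300 * 0.99104038 * 0.59371683 - 9.10112778 * 0.47734342 = 1.2042

Answer: Price = 1.2042


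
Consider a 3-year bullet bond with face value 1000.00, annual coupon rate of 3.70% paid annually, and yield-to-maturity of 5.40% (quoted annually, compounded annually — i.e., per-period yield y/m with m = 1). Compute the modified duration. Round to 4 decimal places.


Coupon per period c = face * coupon_rate / m = 37.000000
Periods per year m = 1; per-period yield y/m = 0.054000
Number of cashflows N = 3
Cashflows (t years, CF_t, discount factor 1/(1+y/m)^(m*t), PV):
  t = 1.0000: CF_t = 37.000000, DF = 0.948767, PV = 35.104364
  t = 2.0000: CF_t = 37.000000, DF = 0.900158, PV = 33.305849
  t = 3.0000: CF_t = 1037.000000, DF = 0.854040, PV = 885.639389
Price P = sum_t PV_t = 954.049602
First compute Macaulay numerator sum_t t * PV_t:
  t * PV_t at t = 1.0000: 35.104364
  t * PV_t at t = 2.0000: 66.611697
  t * PV_t at t = 3.0000: 2656.918168
Macaulay duration D = 2758.634229 / 954.049602 = 2.891500
Modified duration = D / (1 + y/m) = 2.891500 / (1 + 0.054000) = 2.743358

Answer: Modified duration = 2.7434


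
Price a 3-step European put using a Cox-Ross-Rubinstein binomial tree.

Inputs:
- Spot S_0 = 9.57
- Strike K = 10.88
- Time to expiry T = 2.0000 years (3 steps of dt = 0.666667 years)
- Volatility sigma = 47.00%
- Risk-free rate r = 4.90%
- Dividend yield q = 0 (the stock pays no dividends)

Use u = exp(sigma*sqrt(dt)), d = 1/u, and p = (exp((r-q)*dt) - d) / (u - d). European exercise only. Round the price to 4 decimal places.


dt = T/N = 0.666667
u = exp(sigma*sqrt(dt)) = 1.467783; d = 1/u = 0.681299
p = (exp((r-q)*dt) - d) / (u - d) = 0.447443
Discount per step: exp(-r*dt) = 0.967861
Stock lattice S(k, i) with i counting down-moves:
  k=0: S(0,0) = 9.5700
  k=1: S(1,0) = 14.0467; S(1,1) = 6.5200
  k=2: S(2,0) = 20.6175; S(2,1) = 9.5700; S(2,2) = 4.4421
  k=3: S(3,0) = 30.2620; S(3,1) = 14.0467; S(3,2) = 6.5200; S(3,3) = 3.0264
Terminal payoffs V(N, i) = max(K - S_T, 0):
  V(3,0) = 0.000000; V(3,1) = 0.000000; V(3,2) = 4.359965; V(3,3) = 7.853602
Backward induction: V(k, i) = exp(-r*dt) * [p * V(k+1, i) + (1-p) * V(k+1, i+1)].
  V(2,0) = exp(-r*dt) * [p*0.000000 + (1-p)*0.000000] = 0.000000
  V(2,1) = exp(-r*dt) * [p*0.000000 + (1-p)*4.359965] = 2.331703
  V(2,2) = exp(-r*dt) * [p*4.359965 + (1-p)*7.853602] = 6.088233
  V(1,0) = exp(-r*dt) * [p*0.000000 + (1-p)*2.331703] = 1.246991
  V(1,1) = exp(-r*dt) * [p*2.331703 + (1-p)*6.088233] = 4.265751
  V(0,0) = exp(-r*dt) * [p*1.246991 + (1-p)*4.265751] = 2.821343

Answer: Price = V(0,0) = 2.8213


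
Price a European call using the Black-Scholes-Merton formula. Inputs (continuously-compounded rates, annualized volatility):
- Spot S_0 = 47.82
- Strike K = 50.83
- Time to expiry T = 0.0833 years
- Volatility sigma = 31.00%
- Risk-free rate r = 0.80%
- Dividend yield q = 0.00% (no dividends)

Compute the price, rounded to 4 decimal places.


d1 = (ln(S/K) + (r - q + 0.5*sigma^2) * T) / (sigma * sqrt(T)) = -0.63007631
d2 = d1 - sigma * sqrt(T) = -0.71954770
exp(-rT) = 0.99933382; exp(-qT) = 1.00000000
C = S_0 * exp(-qT) * N(d1) - K * exp(-rT) * N(d2)
N(d1) = 0.26432233; N(d2) = 0.23590176
C = 47.8200 * 1.00000000 * 0.26432233 - 50.8300 * 0.99933382 * 0.23590176 = 0.6570

Answer: Price = 0.6570


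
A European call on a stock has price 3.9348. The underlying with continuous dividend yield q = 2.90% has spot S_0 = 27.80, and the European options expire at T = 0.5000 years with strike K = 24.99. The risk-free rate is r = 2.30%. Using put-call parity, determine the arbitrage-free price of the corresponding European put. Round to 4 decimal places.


Answer: Put price = 1.2393

Derivation:
Put-call parity: C - P = S_0 * exp(-qT) - K * exp(-rT).
S_0 * exp(-qT) = 27.8000 * 0.98560462 = 27.39980840
K * exp(-rT) = 24.9900 * 0.98856587 = 24.70426115
P = C - S*exp(-qT) + K*exp(-rT)
P = 3.9348 - 27.39980840 + 24.70426115 = 1.2393


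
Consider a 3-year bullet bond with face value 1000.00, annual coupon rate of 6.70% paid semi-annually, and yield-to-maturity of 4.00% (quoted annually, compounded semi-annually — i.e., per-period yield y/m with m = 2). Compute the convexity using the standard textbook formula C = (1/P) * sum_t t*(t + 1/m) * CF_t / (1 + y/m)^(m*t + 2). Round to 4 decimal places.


Answer: Convexity = 9.0948

Derivation:
Coupon per period c = face * coupon_rate / m = 33.500000
Periods per year m = 2; per-period yield y/m = 0.020000
Number of cashflows N = 6
Cashflows (t years, CF_t, discount factor 1/(1+y/m)^(m*t), PV):
  t = 0.5000: CF_t = 33.500000, DF = 0.980392, PV = 32.843137
  t = 1.0000: CF_t = 33.500000, DF = 0.961169, PV = 32.199154
  t = 1.5000: CF_t = 33.500000, DF = 0.942322, PV = 31.567798
  t = 2.0000: CF_t = 33.500000, DF = 0.923845, PV = 30.948822
  t = 2.5000: CF_t = 33.500000, DF = 0.905731, PV = 30.341982
  t = 3.0000: CF_t = 1033.500000, DF = 0.887971, PV = 917.718423
Price P = sum_t PV_t = 1075.619317
Convexity numerator sum_t t*(t + 1/m) * CF_t / (1+y/m)^(m*t + 2):
  t = 0.5000: term = 15.783899
  t = 1.0000: term = 46.423233
  t = 1.5000: term = 91.025946
  t = 2.0000: term = 148.735207
  t = 2.5000: term = 218.728245
  t = 3.0000: term = 9261.864136
Convexity = (1/P) * sum = 9782.560665 / 1075.619317 = 9.094817


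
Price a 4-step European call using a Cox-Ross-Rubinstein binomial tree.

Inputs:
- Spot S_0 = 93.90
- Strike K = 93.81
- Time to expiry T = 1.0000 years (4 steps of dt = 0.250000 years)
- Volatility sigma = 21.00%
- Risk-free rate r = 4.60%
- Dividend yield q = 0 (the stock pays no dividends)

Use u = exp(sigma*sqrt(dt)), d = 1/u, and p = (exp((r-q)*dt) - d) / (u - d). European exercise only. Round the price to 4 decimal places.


dt = T/N = 0.250000
u = exp(sigma*sqrt(dt)) = 1.110711; d = 1/u = 0.900325
p = (exp((r-q)*dt) - d) / (u - d) = 0.528751
Discount per step: exp(-r*dt) = 0.988566
Stock lattice S(k, i) with i counting down-moves:
  k=0: S(0,0) = 93.9000
  k=1: S(1,0) = 104.2957; S(1,1) = 84.5405
  k=2: S(2,0) = 115.8424; S(2,1) = 93.9000; S(2,2) = 76.1139
  k=3: S(3,0) = 128.6673; S(3,1) = 104.2957; S(3,2) = 84.5405; S(3,3) = 68.5272
  k=4: S(4,0) = 142.9122; S(4,1) = 115.8424; S(4,2) = 93.9000; S(4,3) = 76.1139; S(4,4) = 61.6967
Terminal payoffs V(N, i) = max(S_T - K, 0):
  V(4,0) = 49.102190; V(4,1) = 22.032370; V(4,2) = 0.090000; V(4,3) = 0.000000; V(4,4) = 0.000000
Backward induction: V(k, i) = exp(-r*dt) * [p * V(k+1, i) + (1-p) * V(k+1, i+1)].
  V(3,0) = exp(-r*dt) * [p*49.102190 + (1-p)*22.032370] = 35.929985
  V(3,1) = exp(-r*dt) * [p*22.032370 + (1-p)*0.090000] = 11.558362
  V(3,2) = exp(-r*dt) * [p*0.090000 + (1-p)*0.000000] = 0.047043
  V(3,3) = exp(-r*dt) * [p*0.000000 + (1-p)*0.000000] = 0.000000
  V(2,0) = exp(-r*dt) * [p*35.929985 + (1-p)*11.558362] = 24.165376
  V(2,1) = exp(-r*dt) * [p*11.558362 + (1-p)*0.047043] = 6.063532
  V(2,2) = exp(-r*dt) * [p*0.047043 + (1-p)*0.000000] = 0.024590
  V(1,0) = exp(-r*dt) * [p*24.165376 + (1-p)*6.063532] = 15.456129
  V(1,1) = exp(-r*dt) * [p*6.063532 + (1-p)*0.024590] = 3.180895
  V(0,0) = exp(-r*dt) * [p*15.456129 + (1-p)*3.180895] = 9.560853

Answer: Price = V(0,0) = 9.5609


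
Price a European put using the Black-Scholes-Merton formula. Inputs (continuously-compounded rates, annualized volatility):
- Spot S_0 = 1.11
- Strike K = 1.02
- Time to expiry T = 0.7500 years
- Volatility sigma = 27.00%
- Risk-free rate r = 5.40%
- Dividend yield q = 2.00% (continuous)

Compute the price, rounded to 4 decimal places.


d1 = (ln(S/K) + (r - q + 0.5*sigma^2) * T) / (sigma * sqrt(T)) = 0.58759241
d2 = d1 - sigma * sqrt(T) = 0.35376555
exp(-rT) = 0.96030916; exp(-qT) = 0.98511194
P = K * exp(-rT) * N(-d2) - S_0 * exp(-qT) * N(-d1)
N(-d1) = 0.27840295; N(-d2) = 0.36175730
P = 1.0200 * 0.96030916 * 0.36175730 - 1.1100 * 0.98511194 * 0.27840295 = 0.0499

Answer: Price = 0.0499


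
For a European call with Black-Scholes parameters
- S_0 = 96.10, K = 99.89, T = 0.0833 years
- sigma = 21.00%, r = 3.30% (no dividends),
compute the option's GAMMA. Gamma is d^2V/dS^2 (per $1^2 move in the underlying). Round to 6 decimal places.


d1 = -0.5625275521; d2 = -0.6231372048
phi(d1) = 0.3405623161; exp(-qT) = 1.0000000000; exp(-rT) = 0.9972548748
Gamma = exp(-qT) * phi(d1) / (S * sigma * sqrt(T)) = 1.0000000000 * 0.3405623161 / (96.1000 * 0.2100 * 0.2886173938) = 0.058470

Answer: Gamma = 0.058470


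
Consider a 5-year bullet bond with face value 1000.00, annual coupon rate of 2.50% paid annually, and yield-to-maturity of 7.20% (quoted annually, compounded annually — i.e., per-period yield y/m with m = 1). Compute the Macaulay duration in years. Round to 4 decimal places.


Answer: Macaulay duration = 4.7302 years

Derivation:
Coupon per period c = face * coupon_rate / m = 25.000000
Periods per year m = 1; per-period yield y/m = 0.072000
Number of cashflows N = 5
Cashflows (t years, CF_t, discount factor 1/(1+y/m)^(m*t), PV):
  t = 1.0000: CF_t = 25.000000, DF = 0.932836, PV = 23.320896
  t = 2.0000: CF_t = 25.000000, DF = 0.870183, PV = 21.754567
  t = 3.0000: CF_t = 25.000000, DF = 0.811738, PV = 20.293439
  t = 4.0000: CF_t = 25.000000, DF = 0.757218, PV = 18.930447
  t = 5.0000: CF_t = 1025.000000, DF = 0.706360, PV = 724.018959
Price P = sum_t PV_t = 808.318307
Macaulay numerator sum_t t * PV_t:
  t * PV_t at t = 1.0000: 23.320896
  t * PV_t at t = 2.0000: 43.509133
  t * PV_t at t = 3.0000: 60.880317
  t * PV_t at t = 4.0000: 75.721788
  t * PV_t at t = 5.0000: 3620.094794
Macaulay duration D = (sum_t t * PV_t) / P = 3823.526928 / 808.318307 = 4.730224


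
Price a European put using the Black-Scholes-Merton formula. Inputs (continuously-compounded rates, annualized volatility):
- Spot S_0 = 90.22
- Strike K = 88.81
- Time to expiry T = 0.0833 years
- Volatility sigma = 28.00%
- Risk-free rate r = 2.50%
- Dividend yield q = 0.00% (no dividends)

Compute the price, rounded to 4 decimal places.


d1 = (ln(S/K) + (r - q + 0.5*sigma^2) * T) / (sigma * sqrt(T)) = 0.26109375
d2 = d1 - sigma * sqrt(T) = 0.18028088
exp(-rT) = 0.99791967; exp(-qT) = 1.00000000
P = K * exp(-rT) * N(-d2) - S_0 * exp(-qT) * N(-d1)
N(-d1) = 0.39701010; N(-d2) = 0.42846603
P = 88.8100 * 0.99791967 * 0.42846603 - 90.2200 * 1.00000000 * 0.39701010 = 2.1547

Answer: Price = 2.1547


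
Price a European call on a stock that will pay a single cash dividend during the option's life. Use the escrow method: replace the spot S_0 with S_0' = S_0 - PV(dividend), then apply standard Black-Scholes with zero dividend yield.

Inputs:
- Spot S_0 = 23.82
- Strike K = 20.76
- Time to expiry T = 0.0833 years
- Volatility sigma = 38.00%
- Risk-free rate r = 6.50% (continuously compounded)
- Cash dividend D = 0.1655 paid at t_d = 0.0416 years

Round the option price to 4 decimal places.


Answer: Price = 3.1322

Derivation:
PV(D) = D * exp(-r * t_d) = 0.1655 * 0.99729965 = 0.16505309
S_0' = S_0 - PV(D) = 23.8200 - 0.16505309 = 23.65494691
d1 = (ln(S_0'/K) + (r + sigma^2/2)*T) / (sigma*sqrt(T)) = 1.29449256
d2 = d1 - sigma*sqrt(T) = 1.18481795
exp(-rT) = 0.99460013
N(d1) = 0.90225233; N(d2) = 0.88195528
C = S_0' * N(d1) - K * exp(-rT) * N(d2) = 23.65494691 * 0.90225233 - 20.7600 * 0.99460013 * 0.88195528 = 3.1322


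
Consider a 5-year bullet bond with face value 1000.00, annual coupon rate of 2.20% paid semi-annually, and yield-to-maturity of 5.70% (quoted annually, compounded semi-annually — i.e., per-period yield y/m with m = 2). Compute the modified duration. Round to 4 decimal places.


Answer: Modified duration = 4.6054

Derivation:
Coupon per period c = face * coupon_rate / m = 11.000000
Periods per year m = 2; per-period yield y/m = 0.028500
Number of cashflows N = 10
Cashflows (t years, CF_t, discount factor 1/(1+y/m)^(m*t), PV):
  t = 0.5000: CF_t = 11.000000, DF = 0.972290, PV = 10.695187
  t = 1.0000: CF_t = 11.000000, DF = 0.945347, PV = 10.398821
  t = 1.5000: CF_t = 11.000000, DF = 0.919152, PV = 10.110667
  t = 2.0000: CF_t = 11.000000, DF = 0.893682, PV = 9.830498
  t = 2.5000: CF_t = 11.000000, DF = 0.868917, PV = 9.558092
  t = 3.0000: CF_t = 11.000000, DF = 0.844840, PV = 9.293235
  t = 3.5000: CF_t = 11.000000, DF = 0.821429, PV = 9.035717
  t = 4.0000: CF_t = 11.000000, DF = 0.798667, PV = 8.785335
  t = 4.5000: CF_t = 11.000000, DF = 0.776536, PV = 8.541891
  t = 5.0000: CF_t = 1011.000000, DF = 0.755018, PV = 763.322731
Price P = sum_t PV_t = 849.572172
First compute Macaulay numerator sum_t t * PV_t:
  t * PV_t at t = 0.5000: 5.347594
  t * PV_t at t = 1.0000: 10.398821
  t * PV_t at t = 1.5000: 15.166000
  t * PV_t at t = 2.0000: 19.660995
  t * PV_t at t = 2.5000: 23.895230
  t * PV_t at t = 3.0000: 27.879704
  t * PV_t at t = 3.5000: 31.625009
  t * PV_t at t = 4.0000: 35.141339
  t * PV_t at t = 4.5000: 38.438509
  t * PV_t at t = 5.0000: 3816.613654
Macaulay duration D = 4024.166855 / 849.572172 = 4.736698
Modified duration = D / (1 + y/m) = 4.736698 / (1 + 0.028500) = 4.605443


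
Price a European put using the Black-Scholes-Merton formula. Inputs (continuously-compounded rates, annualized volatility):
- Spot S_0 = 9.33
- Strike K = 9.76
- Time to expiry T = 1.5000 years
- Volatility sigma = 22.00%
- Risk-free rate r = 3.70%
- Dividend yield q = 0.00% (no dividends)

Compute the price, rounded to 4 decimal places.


d1 = (ln(S/K) + (r - q + 0.5*sigma^2) * T) / (sigma * sqrt(T)) = 0.17347811
d2 = d1 - sigma * sqrt(T) = -0.09596576
exp(-rT) = 0.94601202; exp(-qT) = 1.00000000
P = K * exp(-rT) * N(-d2) - S_0 * exp(-qT) * N(-d1)
N(-d1) = 0.43113782; N(-d2) = 0.53822612
P = 9.7600 * 0.94601202 * 0.53822612 - 9.3300 * 1.00000000 * 0.43113782 = 0.9470

Answer: Price = 0.9470


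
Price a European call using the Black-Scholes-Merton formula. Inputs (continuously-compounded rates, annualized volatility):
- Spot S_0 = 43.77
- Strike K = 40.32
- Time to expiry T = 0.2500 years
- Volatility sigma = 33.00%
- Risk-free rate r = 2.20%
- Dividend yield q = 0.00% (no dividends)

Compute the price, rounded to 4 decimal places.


d1 = (ln(S/K) + (r - q + 0.5*sigma^2) * T) / (sigma * sqrt(T)) = 0.61341532
d2 = d1 - sigma * sqrt(T) = 0.44841532
exp(-rT) = 0.99451510; exp(-qT) = 1.00000000
C = S_0 * exp(-qT) * N(d1) - K * exp(-rT) * N(d2)
N(d1) = 0.73019912; N(d2) = 0.67307326
C = 43.7700 * 1.00000000 * 0.73019912 - 40.3200 * 0.99451510 * 0.67307326 = 4.9714

Answer: Price = 4.9714


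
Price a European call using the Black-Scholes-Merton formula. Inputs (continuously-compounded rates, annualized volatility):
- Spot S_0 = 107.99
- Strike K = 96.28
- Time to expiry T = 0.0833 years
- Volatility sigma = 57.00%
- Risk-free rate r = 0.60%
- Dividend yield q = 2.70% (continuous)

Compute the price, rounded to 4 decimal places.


Answer: Price = 13.9572

Derivation:
d1 = (ln(S/K) + (r - q + 0.5*sigma^2) * T) / (sigma * sqrt(T)) = 0.76931086
d2 = d1 - sigma * sqrt(T) = 0.60479895
exp(-rT) = 0.99950032; exp(-qT) = 0.99775343
C = S_0 * exp(-qT) * N(d1) - K * exp(-rT) * N(d2)
N(d1) = 0.77914560; N(d2) = 0.72734370
C = 107.9900 * 0.99775343 * 0.77914560 - 96.2800 * 0.99950032 * 0.72734370 = 13.9572


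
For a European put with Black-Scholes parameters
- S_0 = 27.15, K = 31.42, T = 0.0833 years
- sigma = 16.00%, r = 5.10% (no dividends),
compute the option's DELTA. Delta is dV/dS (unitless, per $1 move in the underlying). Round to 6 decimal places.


Answer: Delta = -0.998848

Derivation:
d1 = -3.0480025086; d2 = -3.0941812916
phi(d1) = 0.0038330357; exp(-qT) = 1.0000000000; exp(-rT) = 0.9957607113
N(-d1) = 0.9988481600
Delta = -exp(-qT) * N(-d1) = -1.0000000000 * 0.9988481600 = -0.998848


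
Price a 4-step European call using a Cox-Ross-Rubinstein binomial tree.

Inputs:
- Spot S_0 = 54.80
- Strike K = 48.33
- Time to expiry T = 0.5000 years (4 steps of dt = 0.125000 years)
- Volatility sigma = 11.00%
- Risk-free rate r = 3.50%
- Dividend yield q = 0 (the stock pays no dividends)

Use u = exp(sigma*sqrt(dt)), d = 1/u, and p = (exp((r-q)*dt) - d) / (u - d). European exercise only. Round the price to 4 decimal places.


dt = T/N = 0.125000
u = exp(sigma*sqrt(dt)) = 1.039657; d = 1/u = 0.961856
p = (exp((r-q)*dt) - d) / (u - d) = 0.546635
Discount per step: exp(-r*dt) = 0.995635
Stock lattice S(k, i) with i counting down-moves:
  k=0: S(0,0) = 54.8000
  k=1: S(1,0) = 56.9732; S(1,1) = 52.7097
  k=2: S(2,0) = 59.2326; S(2,1) = 54.8000; S(2,2) = 50.6991
  k=3: S(3,0) = 61.5816; S(3,1) = 56.9732; S(3,2) = 52.7097; S(3,3) = 48.7652
  k=4: S(4,0) = 64.0237; S(4,1) = 59.2326; S(4,2) = 54.8000; S(4,3) = 50.6991; S(4,4) = 46.9051
Terminal payoffs V(N, i) = max(S_T - K, 0):
  V(4,0) = 15.693723; V(4,1) = 10.902593; V(4,2) = 6.470000; V(4,3) = 2.369115; V(4,4) = 0.000000
Backward induction: V(k, i) = exp(-r*dt) * [p * V(k+1, i) + (1-p) * V(k+1, i+1)].
  V(3,0) = exp(-r*dt) * [p*15.693723 + (1-p)*10.902593] = 13.462563
  V(3,1) = exp(-r*dt) * [p*10.902593 + (1-p)*6.470000] = 8.854187
  V(3,2) = exp(-r*dt) * [p*6.470000 + (1-p)*2.369115] = 4.590672
  V(3,3) = exp(-r*dt) * [p*2.369115 + (1-p)*0.000000] = 1.289387
  V(2,0) = exp(-r*dt) * [p*13.462563 + (1-p)*8.854187] = 11.323635
  V(2,1) = exp(-r*dt) * [p*8.854187 + (1-p)*4.590672] = 6.891043
  V(2,2) = exp(-r*dt) * [p*4.590672 + (1-p)*1.289387] = 3.080477
  V(1,0) = exp(-r*dt) * [p*11.323635 + (1-p)*6.891043] = 9.273391
  V(1,1) = exp(-r*dt) * [p*6.891043 + (1-p)*3.080477] = 5.140924
  V(0,0) = exp(-r*dt) * [p*9.273391 + (1-p)*5.140924] = 7.367570

Answer: Price = V(0,0) = 7.3676


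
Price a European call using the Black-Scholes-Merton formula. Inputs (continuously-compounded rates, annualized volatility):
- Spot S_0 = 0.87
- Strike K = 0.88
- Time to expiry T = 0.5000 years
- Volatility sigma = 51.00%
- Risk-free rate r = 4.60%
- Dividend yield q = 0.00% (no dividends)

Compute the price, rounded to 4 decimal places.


d1 = (ln(S/K) + (r - q + 0.5*sigma^2) * T) / (sigma * sqrt(T)) = 0.21239908
d2 = d1 - sigma * sqrt(T) = -0.14822538
exp(-rT) = 0.97726248; exp(-qT) = 1.00000000
C = S_0 * exp(-qT) * N(d1) - K * exp(-rT) * N(d2)
N(d1) = 0.58410215; N(d2) = 0.44108245
C = 0.8700 * 1.00000000 * 0.58410215 - 0.8800 * 0.97726248 * 0.44108245 = 0.1288

Answer: Price = 0.1288


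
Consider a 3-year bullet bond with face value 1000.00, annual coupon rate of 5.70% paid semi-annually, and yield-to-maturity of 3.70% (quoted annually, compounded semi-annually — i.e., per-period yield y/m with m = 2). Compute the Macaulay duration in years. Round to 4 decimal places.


Answer: Macaulay duration = 2.8061 years

Derivation:
Coupon per period c = face * coupon_rate / m = 28.500000
Periods per year m = 2; per-period yield y/m = 0.018500
Number of cashflows N = 6
Cashflows (t years, CF_t, discount factor 1/(1+y/m)^(m*t), PV):
  t = 0.5000: CF_t = 28.500000, DF = 0.981836, PV = 27.982327
  t = 1.0000: CF_t = 28.500000, DF = 0.964002, PV = 27.474057
  t = 1.5000: CF_t = 28.500000, DF = 0.946492, PV = 26.975019
  t = 2.0000: CF_t = 28.500000, DF = 0.929300, PV = 26.485046
  t = 2.5000: CF_t = 28.500000, DF = 0.912420, PV = 26.003972
  t = 3.0000: CF_t = 1028.500000, DF = 0.895847, PV = 921.378547
Price P = sum_t PV_t = 1056.298968
Macaulay numerator sum_t t * PV_t:
  t * PV_t at t = 0.5000: 13.991163
  t * PV_t at t = 1.0000: 27.474057
  t * PV_t at t = 1.5000: 40.462529
  t * PV_t at t = 2.0000: 52.970091
  t * PV_t at t = 2.5000: 65.009931
  t * PV_t at t = 3.0000: 2764.135640
Macaulay duration D = (sum_t t * PV_t) / P = 2964.043411 / 1056.298968 = 2.806065


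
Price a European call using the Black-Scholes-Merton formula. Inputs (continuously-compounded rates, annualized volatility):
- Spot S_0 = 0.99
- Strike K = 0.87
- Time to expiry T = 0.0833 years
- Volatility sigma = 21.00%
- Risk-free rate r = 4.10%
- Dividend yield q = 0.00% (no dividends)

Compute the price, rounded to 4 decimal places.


d1 = (ln(S/K) + (r - q + 0.5*sigma^2) * T) / (sigma * sqrt(T)) = 2.21852115
d2 = d1 - sigma * sqrt(T) = 2.15791150
exp(-rT) = 0.99659053; exp(-qT) = 1.00000000
C = S_0 * exp(-qT) * N(d1) - K * exp(-rT) * N(d2)
N(d1) = 0.98674034; N(d2) = 0.98453264
C = 0.9900 * 1.00000000 * 0.98674034 - 0.8700 * 0.99659053 * 0.98453264 = 0.1232

Answer: Price = 0.1232


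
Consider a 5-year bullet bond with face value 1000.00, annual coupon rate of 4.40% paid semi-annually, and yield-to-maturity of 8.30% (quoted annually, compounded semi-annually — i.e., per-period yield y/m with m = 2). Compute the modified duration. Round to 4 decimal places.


Answer: Modified duration = 4.3131

Derivation:
Coupon per period c = face * coupon_rate / m = 22.000000
Periods per year m = 2; per-period yield y/m = 0.041500
Number of cashflows N = 10
Cashflows (t years, CF_t, discount factor 1/(1+y/m)^(m*t), PV):
  t = 0.5000: CF_t = 22.000000, DF = 0.960154, PV = 21.123380
  t = 1.0000: CF_t = 22.000000, DF = 0.921895, PV = 20.281690
  t = 1.5000: CF_t = 22.000000, DF = 0.885161, PV = 19.473538
  t = 2.0000: CF_t = 22.000000, DF = 0.849890, PV = 18.697588
  t = 2.5000: CF_t = 22.000000, DF = 0.816025, PV = 17.952557
  t = 3.0000: CF_t = 22.000000, DF = 0.783510, PV = 17.237212
  t = 3.5000: CF_t = 22.000000, DF = 0.752290, PV = 16.550372
  t = 4.0000: CF_t = 22.000000, DF = 0.722314, PV = 15.890900
  t = 4.5000: CF_t = 22.000000, DF = 0.693532, PV = 15.257705
  t = 5.0000: CF_t = 1022.000000, DF = 0.665897, PV = 680.547046
Price P = sum_t PV_t = 843.011987
First compute Macaulay numerator sum_t t * PV_t:
  t * PV_t at t = 0.5000: 10.561690
  t * PV_t at t = 1.0000: 20.281690
  t * PV_t at t = 1.5000: 29.210307
  t * PV_t at t = 2.0000: 37.395176
  t * PV_t at t = 2.5000: 44.881392
  t * PV_t at t = 3.0000: 51.711637
  t * PV_t at t = 3.5000: 57.926302
  t * PV_t at t = 4.0000: 63.563599
  t * PV_t at t = 4.5000: 68.659672
  t * PV_t at t = 5.0000: 3402.735228
Macaulay duration D = 3786.926693 / 843.011987 = 4.492139
Modified duration = D / (1 + y/m) = 4.492139 / (1 + 0.041500) = 4.313143


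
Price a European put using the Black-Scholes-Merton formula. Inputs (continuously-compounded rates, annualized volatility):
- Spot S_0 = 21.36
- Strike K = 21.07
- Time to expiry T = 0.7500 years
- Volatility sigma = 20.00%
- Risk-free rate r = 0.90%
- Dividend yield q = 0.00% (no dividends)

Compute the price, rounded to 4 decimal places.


d1 = (ln(S/K) + (r - q + 0.5*sigma^2) * T) / (sigma * sqrt(T)) = 0.20449623
d2 = d1 - sigma * sqrt(T) = 0.03129115
exp(-rT) = 0.99327273; exp(-qT) = 1.00000000
P = K * exp(-rT) * N(-d2) - S_0 * exp(-qT) * N(-d1)
N(-d1) = 0.41898287; N(-d2) = 0.48751867
P = 21.0700 * 0.99327273 * 0.48751867 - 21.3600 * 1.00000000 * 0.41898287 = 1.2534

Answer: Price = 1.2534


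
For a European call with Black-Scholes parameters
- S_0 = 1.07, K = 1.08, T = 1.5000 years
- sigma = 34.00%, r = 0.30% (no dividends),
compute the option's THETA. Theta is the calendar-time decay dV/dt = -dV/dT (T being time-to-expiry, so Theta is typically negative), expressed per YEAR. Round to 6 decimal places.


d1 = 0.1966738717; d2 = -0.2197393846
phi(d1) = 0.3913007476; exp(-qT) = 1.0000000000; exp(-rT) = 0.9955101098
Theta = -S*exp(-qT)*phi(d1)*sigma/(2*sqrt(T)) - r*K*exp(-rT)*N(d2) + q*S*exp(-qT)*N(d1)
N(d1) = 0.5779586210; N(d2) = 0.4130370649; sqrt(T) = 1.2247448714
Term 1 = -1.0700 * 1.0000000000 * 0.3913007476 * 0.3400 / (2 * 1.2247448714) = -0.0581162719
Term 2 = -0.0030 * 1.0800 * 0.9955101098 * 0.4130370649 = -0.0013322315
Term 3 = 0 (no dividend yield, q = 0)
Theta = -0.0581162719 + (-0.0013322315) + (0.0000000000) = -0.059449

Answer: Theta = -0.059449


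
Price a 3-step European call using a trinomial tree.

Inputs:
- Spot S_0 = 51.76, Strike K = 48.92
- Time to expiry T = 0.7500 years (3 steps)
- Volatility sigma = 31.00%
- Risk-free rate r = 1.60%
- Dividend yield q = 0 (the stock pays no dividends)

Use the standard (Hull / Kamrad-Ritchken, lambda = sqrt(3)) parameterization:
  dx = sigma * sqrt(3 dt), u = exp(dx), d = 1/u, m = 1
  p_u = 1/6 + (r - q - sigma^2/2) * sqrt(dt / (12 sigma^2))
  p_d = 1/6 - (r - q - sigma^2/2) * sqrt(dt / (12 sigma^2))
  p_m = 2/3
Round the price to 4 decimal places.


dt = T/N = 0.250000; dx = sigma*sqrt(3*dt) = 0.268468
u = exp(dx) = 1.307959; d = 1/u = 0.764550
p_u = 0.151744, p_m = 0.666667, p_d = 0.181589
Discount per step: exp(-r*dt) = 0.996008
Stock lattice S(k, j) with j the centered position index:
  k=0: S(0,+0) = 51.7600
  k=1: S(1,-1) = 39.5731; S(1,+0) = 51.7600; S(1,+1) = 67.7000
  k=2: S(2,-2) = 30.2556; S(2,-1) = 39.5731; S(2,+0) = 51.7600; S(2,+1) = 67.7000; S(2,+2) = 88.5488
  k=3: S(3,-3) = 23.1319; S(3,-2) = 30.2556; S(3,-1) = 39.5731; S(3,+0) = 51.7600; S(3,+1) = 67.7000; S(3,+2) = 88.5488; S(3,+3) = 115.8181
Terminal payoffs V(N, j) = max(S_T - K, 0):
  V(3,-3) = 0.000000; V(3,-2) = 0.000000; V(3,-1) = 0.000000; V(3,+0) = 2.840000; V(3,+1) = 18.779956; V(3,+2) = 39.628764; V(3,+3) = 66.898149
Backward induction: V(k, j) = exp(-r*dt) * [p_u * V(k+1, j+1) + p_m * V(k+1, j) + p_d * V(k+1, j-1)]
  V(2,-2) = exp(-r*dt) * [p_u*0.000000 + p_m*0.000000 + p_d*0.000000] = 0.000000
  V(2,-1) = exp(-r*dt) * [p_u*2.840000 + p_m*0.000000 + p_d*0.000000] = 0.429233
  V(2,+0) = exp(-r*dt) * [p_u*18.779956 + p_m*2.840000 + p_d*0.000000] = 4.724145
  V(2,+1) = exp(-r*dt) * [p_u*39.628764 + p_m*18.779956 + p_d*2.840000] = 18.973068
  V(2,+2) = exp(-r*dt) * [p_u*66.898149 + p_m*39.628764 + p_d*18.779956] = 39.821205
  V(1,-1) = exp(-r*dt) * [p_u*4.724145 + p_m*0.429233 + p_d*0.000000] = 0.999012
  V(1,+0) = exp(-r*dt) * [p_u*18.973068 + p_m*4.724145 + p_d*0.429233] = 6.082047
  V(1,+1) = exp(-r*dt) * [p_u*39.821205 + p_m*18.973068 + p_d*4.724145] = 19.471156
  V(0,+0) = exp(-r*dt) * [p_u*19.471156 + p_m*6.082047 + p_d*0.999012] = 7.162034

Answer: Price = V(0,0) = 7.1620


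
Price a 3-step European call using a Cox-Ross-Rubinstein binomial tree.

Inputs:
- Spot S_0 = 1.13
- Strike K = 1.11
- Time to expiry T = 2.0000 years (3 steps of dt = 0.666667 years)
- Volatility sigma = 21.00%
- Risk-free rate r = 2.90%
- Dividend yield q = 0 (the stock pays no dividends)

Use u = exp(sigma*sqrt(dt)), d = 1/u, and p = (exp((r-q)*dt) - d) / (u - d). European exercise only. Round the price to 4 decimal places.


dt = T/N = 0.666667
u = exp(sigma*sqrt(dt)) = 1.187042; d = 1/u = 0.842430
p = (exp((r-q)*dt) - d) / (u - d) = 0.513886
Discount per step: exp(-r*dt) = 0.980852
Stock lattice S(k, i) with i counting down-moves:
  k=0: S(0,0) = 1.1300
  k=1: S(1,0) = 1.3414; S(1,1) = 0.9519
  k=2: S(2,0) = 1.5922; S(2,1) = 1.1300; S(2,2) = 0.8019
  k=3: S(3,0) = 1.8901; S(3,1) = 1.3414; S(3,2) = 0.9519; S(3,3) = 0.6756
Terminal payoffs V(N, i) = max(S_T - K, 0):
  V(3,0) = 0.780064; V(3,1) = 0.231357; V(3,2) = 0.000000; V(3,3) = 0.000000
Backward induction: V(k, i) = exp(-r*dt) * [p * V(k+1, i) + (1-p) * V(k+1, i+1)].
  V(2,0) = exp(-r*dt) * [p*0.780064 + (1-p)*0.231357] = 0.503501
  V(2,1) = exp(-r*dt) * [p*0.231357 + (1-p)*0.000000] = 0.116615
  V(2,2) = exp(-r*dt) * [p*0.000000 + (1-p)*0.000000] = 0.000000
  V(1,0) = exp(-r*dt) * [p*0.503501 + (1-p)*0.116615] = 0.309390
  V(1,1) = exp(-r*dt) * [p*0.116615 + (1-p)*0.000000] = 0.058779
  V(0,0) = exp(-r*dt) * [p*0.309390 + (1-p)*0.058779] = 0.183974

Answer: Price = V(0,0) = 0.1840


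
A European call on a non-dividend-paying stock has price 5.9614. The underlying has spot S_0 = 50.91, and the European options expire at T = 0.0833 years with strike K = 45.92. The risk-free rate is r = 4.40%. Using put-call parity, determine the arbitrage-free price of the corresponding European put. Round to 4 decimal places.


Answer: Put price = 0.8034

Derivation:
Put-call parity: C - P = S_0 * exp(-qT) - K * exp(-rT).
S_0 * exp(-qT) = 50.9100 * 1.00000000 = 50.91000000
K * exp(-rT) = 45.9200 * 0.99634151 = 45.75200208
P = C - S*exp(-qT) + K*exp(-rT)
P = 5.9614 - 50.91000000 + 45.75200208 = 0.8034


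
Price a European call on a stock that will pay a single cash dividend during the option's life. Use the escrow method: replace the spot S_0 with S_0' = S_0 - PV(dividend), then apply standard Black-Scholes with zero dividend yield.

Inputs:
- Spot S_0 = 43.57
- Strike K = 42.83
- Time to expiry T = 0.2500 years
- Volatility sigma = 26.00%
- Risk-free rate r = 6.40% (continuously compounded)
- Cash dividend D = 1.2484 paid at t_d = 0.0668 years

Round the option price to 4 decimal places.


PV(D) = D * exp(-r * t_d) = 1.2484 * 0.99573393 = 1.24307423
S_0' = S_0 - PV(D) = 43.5700 - 1.24307423 = 42.32692577
d1 = (ln(S_0'/K) + (r + sigma^2/2)*T) / (sigma*sqrt(T)) = 0.09718950
d2 = d1 - sigma*sqrt(T) = -0.03281050
exp(-rT) = 0.98412732
N(d1) = 0.53871205; N(d2) = 0.48691285
C = S_0' * N(d1) - K * exp(-rT) * N(d2) = 42.32692577 * 0.53871205 - 42.8300 * 0.98412732 * 0.48691285 = 2.2786

Answer: Price = 2.2786


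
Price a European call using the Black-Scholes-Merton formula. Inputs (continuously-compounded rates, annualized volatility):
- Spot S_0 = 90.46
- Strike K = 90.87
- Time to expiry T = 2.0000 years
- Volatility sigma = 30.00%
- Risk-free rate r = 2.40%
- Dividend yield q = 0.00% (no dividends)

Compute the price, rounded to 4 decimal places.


d1 = (ln(S/K) + (r - q + 0.5*sigma^2) * T) / (sigma * sqrt(T)) = 0.31461031
d2 = d1 - sigma * sqrt(T) = -0.10965376
exp(-rT) = 0.95313379; exp(-qT) = 1.00000000
C = S_0 * exp(-qT) * N(d1) - K * exp(-rT) * N(d2)
N(d1) = 0.62347123; N(d2) = 0.45634199
C = 90.4600 * 1.00000000 * 0.62347123 - 90.8700 * 0.95313379 * 0.45634199 = 16.8748

Answer: Price = 16.8748


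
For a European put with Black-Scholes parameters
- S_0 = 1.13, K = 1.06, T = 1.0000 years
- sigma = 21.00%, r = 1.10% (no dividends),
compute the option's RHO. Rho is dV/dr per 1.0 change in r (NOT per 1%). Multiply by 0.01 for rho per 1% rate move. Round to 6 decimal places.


Answer: Rho = -0.419948

Derivation:
d1 = 0.4618986886; d2 = 0.2518986886
phi(d1) = 0.3585763279; exp(-qT) = 1.0000000000; exp(-rT) = 0.9890602788
N(-d2) = 0.4005596866
Rho = -K*T*exp(-rT)*N(-d2) = -1.0600 * 1.0000 * 0.9890602788 * 0.4005596866 = -0.419948


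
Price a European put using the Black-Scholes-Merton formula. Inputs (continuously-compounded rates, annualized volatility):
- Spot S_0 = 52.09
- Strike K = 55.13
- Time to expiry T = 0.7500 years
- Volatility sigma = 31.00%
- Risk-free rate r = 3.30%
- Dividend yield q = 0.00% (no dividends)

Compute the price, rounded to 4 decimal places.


Answer: Price = 6.5386

Derivation:
d1 = (ln(S/K) + (r - q + 0.5*sigma^2) * T) / (sigma * sqrt(T)) = 0.01514691
d2 = d1 - sigma * sqrt(T) = -0.25332096
exp(-rT) = 0.97555377; exp(-qT) = 1.00000000
P = K * exp(-rT) * N(-d2) - S_0 * exp(-qT) * N(-d1)
N(-d1) = 0.49395749; N(-d2) = 0.59998990
P = 55.1300 * 0.97555377 * 0.59998990 - 52.0900 * 1.00000000 * 0.49395749 = 6.5386


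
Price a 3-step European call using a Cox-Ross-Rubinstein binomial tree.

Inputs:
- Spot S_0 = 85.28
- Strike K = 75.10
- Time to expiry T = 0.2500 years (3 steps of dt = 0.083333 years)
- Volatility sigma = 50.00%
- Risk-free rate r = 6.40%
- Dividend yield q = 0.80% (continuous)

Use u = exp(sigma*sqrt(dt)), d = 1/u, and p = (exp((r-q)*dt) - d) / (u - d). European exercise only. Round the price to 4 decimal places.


dt = T/N = 0.083333
u = exp(sigma*sqrt(dt)) = 1.155274; d = 1/u = 0.865596
p = (exp((r-q)*dt) - d) / (u - d) = 0.480126
Discount per step: exp(-r*dt) = 0.994681
Stock lattice S(k, i) with i counting down-moves:
  k=0: S(0,0) = 85.2800
  k=1: S(1,0) = 98.5218; S(1,1) = 73.8180
  k=2: S(2,0) = 113.8196; S(2,1) = 85.2800; S(2,2) = 63.8965
  k=3: S(3,0) = 131.4929; S(3,1) = 98.5218; S(3,2) = 73.8180; S(3,3) = 55.3085
Terminal payoffs V(N, i) = max(S_T - K, 0):
  V(3,0) = 56.392874; V(3,1) = 23.421769; V(3,2) = 0.000000; V(3,3) = 0.000000
Backward induction: V(k, i) = exp(-r*dt) * [p * V(k+1, i) + (1-p) * V(k+1, i+1)].
  V(2,0) = exp(-r*dt) * [p*56.392874 + (1-p)*23.421769] = 39.043253
  V(2,1) = exp(-r*dt) * [p*23.421769 + (1-p)*0.000000] = 11.185575
  V(2,2) = exp(-r*dt) * [p*0.000000 + (1-p)*0.000000] = 0.000000
  V(1,0) = exp(-r*dt) * [p*39.043253 + (1-p)*11.185575] = 24.430117
  V(1,1) = exp(-r*dt) * [p*11.185575 + (1-p)*0.000000] = 5.341914
  V(0,0) = exp(-r*dt) * [p*24.430117 + (1-p)*5.341914] = 14.429486

Answer: Price = V(0,0) = 14.4295


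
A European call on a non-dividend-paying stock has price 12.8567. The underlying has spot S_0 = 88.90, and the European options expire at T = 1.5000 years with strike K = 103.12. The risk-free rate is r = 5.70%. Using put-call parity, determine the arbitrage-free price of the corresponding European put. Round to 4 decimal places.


Answer: Put price = 18.6263

Derivation:
Put-call parity: C - P = S_0 * exp(-qT) - K * exp(-rT).
S_0 * exp(-qT) = 88.9000 * 1.00000000 = 88.90000000
K * exp(-rT) = 103.1200 * 0.91805314 = 94.66964011
P = C - S*exp(-qT) + K*exp(-rT)
P = 12.8567 - 88.90000000 + 94.66964011 = 18.6263


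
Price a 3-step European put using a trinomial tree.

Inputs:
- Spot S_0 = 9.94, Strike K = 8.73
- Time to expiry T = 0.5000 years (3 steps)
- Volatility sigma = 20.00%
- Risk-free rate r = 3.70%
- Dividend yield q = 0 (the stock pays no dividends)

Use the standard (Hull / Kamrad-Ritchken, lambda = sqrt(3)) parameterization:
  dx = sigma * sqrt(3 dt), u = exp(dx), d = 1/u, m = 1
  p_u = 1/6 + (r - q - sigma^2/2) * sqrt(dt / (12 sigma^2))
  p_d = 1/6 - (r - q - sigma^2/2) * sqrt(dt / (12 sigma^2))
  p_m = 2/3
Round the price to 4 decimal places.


dt = T/N = 0.166667; dx = sigma*sqrt(3*dt) = 0.141421
u = exp(dx) = 1.151910; d = 1/u = 0.868123
p_u = 0.176684, p_m = 0.666667, p_d = 0.156649
Discount per step: exp(-r*dt) = 0.993852
Stock lattice S(k, j) with j the centered position index:
  k=0: S(0,+0) = 9.9400
  k=1: S(1,-1) = 8.6291; S(1,+0) = 9.9400; S(1,+1) = 11.4500
  k=2: S(2,-2) = 7.4912; S(2,-1) = 8.6291; S(2,+0) = 9.9400; S(2,+1) = 11.4500; S(2,+2) = 13.1894
  k=3: S(3,-3) = 6.5033; S(3,-2) = 7.4912; S(3,-1) = 8.6291; S(3,+0) = 9.9400; S(3,+1) = 11.4500; S(3,+2) = 13.1894; S(3,+3) = 15.1929
Terminal payoffs V(N, j) = max(K - S_T, 0):
  V(3,-3) = 2.226744; V(3,-2) = 1.238835; V(3,-1) = 0.100853; V(3,+0) = 0.000000; V(3,+1) = 0.000000; V(3,+2) = 0.000000; V(3,+3) = 0.000000
Backward induction: V(k, j) = exp(-r*dt) * [p_u * V(k+1, j+1) + p_m * V(k+1, j) + p_d * V(k+1, j-1)]
  V(2,-2) = exp(-r*dt) * [p_u*0.100853 + p_m*1.238835 + p_d*2.226744] = 1.185196
  V(2,-1) = exp(-r*dt) * [p_u*0.000000 + p_m*0.100853 + p_d*1.238835] = 0.259692
  V(2,+0) = exp(-r*dt) * [p_u*0.000000 + p_m*0.000000 + p_d*0.100853] = 0.015701
  V(2,+1) = exp(-r*dt) * [p_u*0.000000 + p_m*0.000000 + p_d*0.000000] = 0.000000
  V(2,+2) = exp(-r*dt) * [p_u*0.000000 + p_m*0.000000 + p_d*0.000000] = 0.000000
  V(1,-1) = exp(-r*dt) * [p_u*0.015701 + p_m*0.259692 + p_d*1.185196] = 0.359339
  V(1,+0) = exp(-r*dt) * [p_u*0.000000 + p_m*0.015701 + p_d*0.259692] = 0.050834
  V(1,+1) = exp(-r*dt) * [p_u*0.000000 + p_m*0.000000 + p_d*0.015701] = 0.002444
  V(0,+0) = exp(-r*dt) * [p_u*0.002444 + p_m*0.050834 + p_d*0.359339] = 0.090054

Answer: Price = V(0,0) = 0.0901
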